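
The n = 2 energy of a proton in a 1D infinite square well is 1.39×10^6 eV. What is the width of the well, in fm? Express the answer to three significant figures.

From E_n = n²h²/(8m_pL²), L = n·h/√(8m_pE_n).
E_2 = 1.39×10^6 eV = 2.227×10^-13 J, so L = 2·6.626×10^-34/√(8·1.673×10^-27·2.227×10^-13) = 2.43×10^-14 m = 24.3 fm.

L = 24.3 fm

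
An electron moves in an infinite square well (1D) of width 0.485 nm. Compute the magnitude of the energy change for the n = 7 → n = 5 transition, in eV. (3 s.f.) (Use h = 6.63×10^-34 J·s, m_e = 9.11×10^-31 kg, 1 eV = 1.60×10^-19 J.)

E_1 = h²/(8m_eL²) = 2.564×10^-19 J.
|ΔE| = |7² − 5²|·E_1 = 24·2.564×10^-19 J = 6.154×10^-18 J = 38.5 eV.

|ΔE| = 38.5 eV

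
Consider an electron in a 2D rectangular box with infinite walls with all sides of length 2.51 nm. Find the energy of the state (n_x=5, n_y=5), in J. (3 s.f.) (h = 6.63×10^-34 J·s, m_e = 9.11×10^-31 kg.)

For a 2D rectangular well E = (h²/8m_e)·Σ n_i²/L_i² = (6.63×10^-34)²/(8·9.11×10^-31) · [5²/(2.51 nm)² + 5²/(2.51 nm)²].
Evaluating gives E = 4.79×10^-19 J.

E = 4.79×10^-19 J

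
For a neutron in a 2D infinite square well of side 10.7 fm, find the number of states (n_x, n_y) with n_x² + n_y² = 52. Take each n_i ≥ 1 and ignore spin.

degeneracy = 2

The level has n_x² + n_y² = 52. The ordered positive-integer solutions are (4, 6), (6, 4).
That gives 2 states.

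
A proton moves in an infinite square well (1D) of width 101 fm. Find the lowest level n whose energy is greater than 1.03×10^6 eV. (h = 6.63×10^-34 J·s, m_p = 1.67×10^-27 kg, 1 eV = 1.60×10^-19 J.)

n = 8

E_1 = h²/(8m_pL²) = 3.225×10^-15 J = 2.016×10^4 eV.
Need n² > 1.03×10^6/2.016×10^4 = 51.09, i.e. n > 7.148.
The smallest integer satisfying this is n = 8.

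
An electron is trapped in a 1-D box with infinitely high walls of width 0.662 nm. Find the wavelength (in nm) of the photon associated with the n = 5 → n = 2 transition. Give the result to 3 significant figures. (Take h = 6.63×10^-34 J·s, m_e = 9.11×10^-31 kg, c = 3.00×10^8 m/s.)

E_1 = h²/(8m_eL²) = 1.376×10^-19 J, so ΔE = (5² − 2²)E_1 = 2.890×10^-18 J.
λ = hc/ΔE = (6.63×10^-34·3.00×10^8)/2.890×10^-18 = 6.88×10^-8 m = 68.8 nm.

λ = 68.8 nm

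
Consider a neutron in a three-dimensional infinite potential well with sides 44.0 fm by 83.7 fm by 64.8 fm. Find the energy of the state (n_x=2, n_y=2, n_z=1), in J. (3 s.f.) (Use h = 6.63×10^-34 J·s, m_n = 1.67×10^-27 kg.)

E = 9.46×10^-14 J

For a 3D rectangular well E = (h²/8m_n)·Σ n_i²/L_i² = (6.63×10^-34)²/(8·1.67×10^-27) · [2²/(44.0 fm)² + 2²/(83.7 fm)² + 1²/(64.8 fm)²].
Evaluating gives E = 9.46×10^-14 J.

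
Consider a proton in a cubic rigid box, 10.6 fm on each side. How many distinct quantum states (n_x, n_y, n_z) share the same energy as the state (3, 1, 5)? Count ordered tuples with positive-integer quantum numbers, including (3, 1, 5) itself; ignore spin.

degeneracy = 6

The level has n_x² + n_y² + n_z² = 35. The ordered positive-integer solutions are (1, 3, 5), (1, 5, 3), (3, 1, 5), (3, 5, 1), (5, 1, 3), (5, 3, 1).
That gives 6 states.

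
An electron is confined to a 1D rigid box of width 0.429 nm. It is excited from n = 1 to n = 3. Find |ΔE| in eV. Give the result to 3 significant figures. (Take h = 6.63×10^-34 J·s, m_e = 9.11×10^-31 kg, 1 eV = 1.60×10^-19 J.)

E_1 = h²/(8m_eL²) = 3.277×10^-19 J.
|ΔE| = |1² − 3²|·E_1 = 8·3.277×10^-19 J = 2.622×10^-18 J = 16.4 eV.

|ΔE| = 16.4 eV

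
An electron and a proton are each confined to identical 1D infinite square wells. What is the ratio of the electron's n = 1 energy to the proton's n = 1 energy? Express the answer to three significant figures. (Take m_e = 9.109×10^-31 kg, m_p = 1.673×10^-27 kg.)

E_n ∝ 1/m at fixed n and L, so the ratio is m_p/m_e = 1.673×10^-27/9.109×10^-31 = 1.84×10^3.

1.84×10^3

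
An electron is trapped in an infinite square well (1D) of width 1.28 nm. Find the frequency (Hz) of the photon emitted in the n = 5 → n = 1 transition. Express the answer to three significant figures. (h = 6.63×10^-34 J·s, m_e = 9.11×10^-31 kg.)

f = 1.33×10^15 Hz

E_1 = h²/(8m_eL²) = 3.681×10^-20 J and ΔE = (5² − 1²)E_1 = 8.834×10^-19 J.
f = ΔE/h = 8.834×10^-19/6.63×10^-34 = 1.33×10^15 Hz.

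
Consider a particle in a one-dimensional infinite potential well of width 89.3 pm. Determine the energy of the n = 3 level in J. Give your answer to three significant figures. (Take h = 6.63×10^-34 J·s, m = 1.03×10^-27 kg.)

E_3 = 6.02×10^-20 J

For an infinite well E_n = n²h²/(8mL²), so E_1 = h²/(8mL²) = (6.63×10^-34)²/(8·1.03×10^-27·(8.93×10^-11 m)²) = 6.690×10^-21 J.
Then E_3 = 3²·E_1 = 9·6.690×10^-21 J = 6.02×10^-20 J.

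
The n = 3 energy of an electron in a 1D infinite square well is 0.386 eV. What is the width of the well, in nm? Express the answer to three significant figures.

From E_n = n²h²/(8m_eL²), L = n·h/√(8m_eE_n).
E_3 = 0.386 eV = 6.184×10^-20 J, so L = 3·6.626×10^-34/√(8·9.109×10^-31·6.184×10^-20) = 2.96×10^-9 m = 2.96 nm.

L = 2.96 nm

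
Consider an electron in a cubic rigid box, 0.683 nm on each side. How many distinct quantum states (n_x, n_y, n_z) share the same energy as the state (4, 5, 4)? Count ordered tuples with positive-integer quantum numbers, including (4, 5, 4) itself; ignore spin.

The level has n_x² + n_y² + n_z² = 57. The ordered positive-integer solutions are (2, 2, 7), (2, 7, 2), (4, 4, 5), (4, 5, 4), (5, 4, 4), (7, 2, 2).
That gives 6 states.

degeneracy = 6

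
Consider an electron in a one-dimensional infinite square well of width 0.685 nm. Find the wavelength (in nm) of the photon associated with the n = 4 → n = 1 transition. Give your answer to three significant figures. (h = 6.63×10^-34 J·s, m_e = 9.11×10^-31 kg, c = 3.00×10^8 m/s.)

λ = 103 nm

E_1 = h²/(8m_eL²) = 1.285×10^-19 J, so ΔE = (4² − 1²)E_1 = 1.927×10^-18 J.
λ = hc/ΔE = (6.63×10^-34·3.00×10^8)/1.927×10^-18 = 1.03×10^-7 m = 103 nm.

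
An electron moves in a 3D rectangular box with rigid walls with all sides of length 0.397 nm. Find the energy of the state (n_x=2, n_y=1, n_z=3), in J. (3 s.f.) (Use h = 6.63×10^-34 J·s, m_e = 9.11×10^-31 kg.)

For a 3D rectangular well E = (h²/8m_e)·Σ n_i²/L_i² = (6.63×10^-34)²/(8·9.11×10^-31) · [2²/(0.397 nm)² + 1²/(0.397 nm)² + 3²/(0.397 nm)²].
Evaluating gives E = 5.36×10^-18 J.

E = 5.36×10^-18 J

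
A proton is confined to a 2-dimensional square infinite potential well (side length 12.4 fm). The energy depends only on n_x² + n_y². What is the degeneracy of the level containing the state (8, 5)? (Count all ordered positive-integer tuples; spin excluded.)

The level has n_x² + n_y² = 89. The ordered positive-integer solutions are (5, 8), (8, 5).
That gives 2 states.

degeneracy = 2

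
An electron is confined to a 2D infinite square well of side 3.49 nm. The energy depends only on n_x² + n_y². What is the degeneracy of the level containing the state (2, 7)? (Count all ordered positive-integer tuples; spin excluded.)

The level has n_x² + n_y² = 53. The ordered positive-integer solutions are (2, 7), (7, 2).
That gives 2 states.

degeneracy = 2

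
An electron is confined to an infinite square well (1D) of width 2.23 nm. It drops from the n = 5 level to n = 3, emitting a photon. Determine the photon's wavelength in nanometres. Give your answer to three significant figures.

E_1 = h²/(8m_eL²) = 1.212×10^-20 J, so ΔE = (5² − 3²)E_1 = 1.939×10^-19 J.
λ = hc/ΔE = (6.626×10^-34·2.998×10^8)/1.939×10^-19 = 1.02×10^-6 m = 1.02×10^3 nm.

λ = 1.02×10^3 nm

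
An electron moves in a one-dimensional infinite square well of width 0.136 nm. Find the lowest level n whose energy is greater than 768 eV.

n = 7

E_1 = h²/(8m_eL²) = 3.257×10^-18 J = 20.33 eV.
Need n² > 768/20.33 = 37.78, i.e. n > 6.147.
The smallest integer satisfying this is n = 7.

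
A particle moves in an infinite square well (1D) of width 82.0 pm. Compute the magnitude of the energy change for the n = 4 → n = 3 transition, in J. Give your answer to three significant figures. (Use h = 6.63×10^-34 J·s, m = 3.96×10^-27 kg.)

E_1 = h²/(8mL²) = 2.064×10^-21 J.
|ΔE| = |4² − 3²|·E_1 = 7·2.064×10^-21 J = 1.44×10^-20 J.

|ΔE| = 1.44×10^-20 J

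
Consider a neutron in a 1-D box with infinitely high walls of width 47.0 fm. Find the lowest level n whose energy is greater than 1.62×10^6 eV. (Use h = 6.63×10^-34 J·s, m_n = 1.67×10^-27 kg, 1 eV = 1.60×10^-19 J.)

n = 5

E_1 = h²/(8m_nL²) = 1.489×10^-14 J = 9.306×10^4 eV.
Need n² > 1.62×10^6/9.306×10^4 = 17.41, i.e. n > 4.173.
The smallest integer satisfying this is n = 5.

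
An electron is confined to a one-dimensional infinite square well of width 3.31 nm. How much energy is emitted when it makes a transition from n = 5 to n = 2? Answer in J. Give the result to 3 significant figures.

E_1 = h²/(8m_eL²) = 5.499×10^-21 J.
|ΔE| = |5² − 2²|·E_1 = 21·5.499×10^-21 J = 1.15×10^-19 J.

|ΔE| = 1.15×10^-19 J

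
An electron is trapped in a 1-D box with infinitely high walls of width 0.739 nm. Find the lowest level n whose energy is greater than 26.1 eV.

n = 7

E_1 = h²/(8m_eL²) = 1.103×10^-19 J = 0.6885 eV.
Need n² > 26.1/0.6885 = 37.91, i.e. n > 6.157.
The smallest integer satisfying this is n = 7.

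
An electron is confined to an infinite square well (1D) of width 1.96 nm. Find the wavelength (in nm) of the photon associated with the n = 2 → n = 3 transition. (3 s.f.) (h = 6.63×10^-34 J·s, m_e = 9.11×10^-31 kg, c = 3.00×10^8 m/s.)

E_1 = h²/(8m_eL²) = 1.570×10^-20 J, so ΔE = (3² − 2²)E_1 = 7.850×10^-20 J.
λ = hc/ΔE = (6.63×10^-34·3.00×10^8)/7.850×10^-20 = 2.53×10^-6 m = 2.53×10^3 nm.

λ = 2.53×10^3 nm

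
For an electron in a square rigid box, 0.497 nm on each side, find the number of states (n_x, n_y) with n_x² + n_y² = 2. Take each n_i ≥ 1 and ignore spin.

degeneracy = 1

The level has n_x² + n_y² = 2. The ordered positive-integer solutions are (1, 1).
That gives 1 state.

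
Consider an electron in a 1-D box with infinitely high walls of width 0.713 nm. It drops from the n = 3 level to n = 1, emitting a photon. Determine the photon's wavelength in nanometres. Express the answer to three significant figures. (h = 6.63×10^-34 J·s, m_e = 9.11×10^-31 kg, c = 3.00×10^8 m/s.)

λ = 210 nm

E_1 = h²/(8m_eL²) = 1.186×10^-19 J, so ΔE = (3² − 1²)E_1 = 9.488×10^-19 J.
λ = hc/ΔE = (6.63×10^-34·3.00×10^8)/9.488×10^-19 = 2.10×10^-7 m = 210 nm.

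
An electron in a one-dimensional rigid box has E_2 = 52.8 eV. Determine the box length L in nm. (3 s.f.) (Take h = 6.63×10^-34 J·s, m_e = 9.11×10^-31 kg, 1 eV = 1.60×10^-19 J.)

L = 0.169 nm

From E_n = n²h²/(8m_eL²), L = n·h/√(8m_eE_n).
E_2 = 52.8 eV = 8.448×10^-18 J, so L = 2·6.63×10^-34/√(8·9.11×10^-31·8.448×10^-18) = 1.69×10^-10 m = 0.169 nm.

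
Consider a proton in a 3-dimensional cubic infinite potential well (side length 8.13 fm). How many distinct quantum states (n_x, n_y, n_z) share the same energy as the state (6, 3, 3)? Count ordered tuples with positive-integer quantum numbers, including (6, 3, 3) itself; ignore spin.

The level has n_x² + n_y² + n_z² = 54. The ordered positive-integer solutions are (1, 2, 7), (1, 7, 2), (2, 1, 7), (2, 5, 5), (2, 7, 1), (3, 3, 6), (3, 6, 3), (5, 2, 5), (5, 5, 2), (6, 3, 3), (7, 1, 2), (7, 2, 1).
That gives 12 states.

degeneracy = 12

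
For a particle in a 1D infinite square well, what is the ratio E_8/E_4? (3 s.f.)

E_n ∝ n², so E_8/E_4 = 8²/4² = 64/16 = 4.00.

4.00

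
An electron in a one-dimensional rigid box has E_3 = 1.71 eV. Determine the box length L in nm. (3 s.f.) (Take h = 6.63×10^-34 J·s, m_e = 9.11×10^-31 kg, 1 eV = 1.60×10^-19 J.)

L = 1.41 nm

From E_n = n²h²/(8m_eL²), L = n·h/√(8m_eE_n).
E_3 = 1.71 eV = 2.736×10^-19 J, so L = 3·6.63×10^-34/√(8·9.11×10^-31·2.736×10^-19) = 1.41×10^-9 m = 1.41 nm.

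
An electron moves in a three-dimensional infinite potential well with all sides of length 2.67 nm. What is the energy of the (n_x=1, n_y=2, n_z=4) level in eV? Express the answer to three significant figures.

For a 3D rectangular well E = (h²/8m_e)·Σ n_i²/L_i² = (6.626×10^-34)²/(8·9.109×10^-31) · [1²/(2.67 nm)² + 2²/(2.67 nm)² + 4²/(2.67 nm)²].
Evaluating gives E = 1.775×10^-19 J = 1.11 eV.

E = 1.11 eV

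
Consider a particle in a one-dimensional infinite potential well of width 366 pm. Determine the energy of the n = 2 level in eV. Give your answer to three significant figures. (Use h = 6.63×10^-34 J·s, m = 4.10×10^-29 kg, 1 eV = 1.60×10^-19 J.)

E_2 = 0.250 eV

For an infinite well E_n = n²h²/(8mL²), so E_1 = h²/(8mL²) = (6.63×10^-34)²/(8·4.10×10^-29·(3.66×10^-10 m)²) = 1.000×10^-20 J.
Then E_2 = 2²·E_1 = 4·1.000×10^-20 J = 4.000×10^-20 J.
Converting, E_2 = 4.000×10^-20 J / (1.60×10^-19 J/eV) = 0.250 eV.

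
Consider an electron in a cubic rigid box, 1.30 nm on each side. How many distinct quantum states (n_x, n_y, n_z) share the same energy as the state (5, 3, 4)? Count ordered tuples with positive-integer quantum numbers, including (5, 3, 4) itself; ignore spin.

degeneracy = 6

The level has n_x² + n_y² + n_z² = 50. The ordered positive-integer solutions are (3, 4, 5), (3, 5, 4), (4, 3, 5), (4, 5, 3), (5, 3, 4), (5, 4, 3).
That gives 6 states.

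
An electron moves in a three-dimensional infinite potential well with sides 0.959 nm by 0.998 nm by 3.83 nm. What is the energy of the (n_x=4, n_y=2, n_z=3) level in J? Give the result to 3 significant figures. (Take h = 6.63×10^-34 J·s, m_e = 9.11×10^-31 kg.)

E = 1.33×10^-18 J

For a 3D rectangular well E = (h²/8m_e)·Σ n_i²/L_i² = (6.63×10^-34)²/(8·9.11×10^-31) · [4²/(0.959 nm)² + 2²/(0.998 nm)² + 3²/(3.83 nm)²].
Evaluating gives E = 1.33×10^-18 J.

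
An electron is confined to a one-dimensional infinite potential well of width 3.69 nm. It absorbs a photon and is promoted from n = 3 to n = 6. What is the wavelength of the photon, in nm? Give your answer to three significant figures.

λ = 1.66×10^3 nm

E_1 = h²/(8m_eL²) = 4.425×10^-21 J, so ΔE = (6² − 3²)E_1 = 1.195×10^-19 J.
λ = hc/ΔE = (6.626×10^-34·2.998×10^8)/1.195×10^-19 = 1.66×10^-6 m = 1.66×10^3 nm.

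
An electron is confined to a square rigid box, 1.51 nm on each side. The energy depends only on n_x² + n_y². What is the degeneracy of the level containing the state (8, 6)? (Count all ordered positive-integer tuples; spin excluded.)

The level has n_x² + n_y² = 100. The ordered positive-integer solutions are (6, 8), (8, 6).
That gives 2 states.

degeneracy = 2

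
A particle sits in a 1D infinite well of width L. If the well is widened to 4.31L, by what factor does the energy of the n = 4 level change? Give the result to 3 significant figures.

0.0538

E_n ∝ 1/L², so the energy scales by 1/4.31² = 0.0538.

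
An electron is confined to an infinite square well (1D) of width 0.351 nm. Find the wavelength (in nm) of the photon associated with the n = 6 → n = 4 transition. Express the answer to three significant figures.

λ = 20.3 nm

E_1 = h²/(8m_eL²) = 4.890×10^-19 J, so ΔE = (6² − 4²)E_1 = 9.780×10^-18 J.
λ = hc/ΔE = (6.626×10^-34·2.998×10^8)/9.780×10^-18 = 2.03×10^-8 m = 20.3 nm.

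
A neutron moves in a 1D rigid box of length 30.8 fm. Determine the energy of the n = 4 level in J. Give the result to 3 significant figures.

For an infinite well E_n = n²h²/(8m_nL²), so E_1 = h²/(8m_nL²) = (6.626×10^-34)²/(8·1.675×10^-27·(3.08×10^-14 m)²) = 3.454×10^-14 J.
Then E_4 = 4²·E_1 = 16·3.454×10^-14 J = 5.53×10^-13 J.

E_4 = 5.53×10^-13 J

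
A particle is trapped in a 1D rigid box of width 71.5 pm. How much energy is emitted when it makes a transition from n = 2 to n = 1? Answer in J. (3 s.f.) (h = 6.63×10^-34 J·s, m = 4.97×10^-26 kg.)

E_1 = h²/(8mL²) = 2.163×10^-22 J.
|ΔE| = |2² − 1²|·E_1 = 3·2.163×10^-22 J = 6.49×10^-22 J.

|ΔE| = 6.49×10^-22 J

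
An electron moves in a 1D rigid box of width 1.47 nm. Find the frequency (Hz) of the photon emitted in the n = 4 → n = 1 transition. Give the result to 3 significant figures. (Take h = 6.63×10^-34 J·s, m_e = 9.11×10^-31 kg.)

E_1 = h²/(8m_eL²) = 2.791×10^-20 J and ΔE = (4² − 1²)E_1 = 4.186×10^-19 J.
f = ΔE/h = 4.186×10^-19/6.63×10^-34 = 6.31×10^14 Hz.

f = 6.31×10^14 Hz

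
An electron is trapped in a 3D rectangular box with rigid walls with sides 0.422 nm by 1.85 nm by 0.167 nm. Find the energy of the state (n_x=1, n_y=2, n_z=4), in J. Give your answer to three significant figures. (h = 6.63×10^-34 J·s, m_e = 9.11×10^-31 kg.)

E = 3.50×10^-17 J

For a 3D rectangular well E = (h²/8m_e)·Σ n_i²/L_i² = (6.63×10^-34)²/(8·9.11×10^-31) · [1²/(0.422 nm)² + 2²/(1.85 nm)² + 4²/(0.167 nm)²].
Evaluating gives E = 3.50×10^-17 J.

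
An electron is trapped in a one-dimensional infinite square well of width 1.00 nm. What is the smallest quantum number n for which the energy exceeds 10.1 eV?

n = 6

E_1 = h²/(8m_eL²) = 6.025×10^-20 J = 0.3761 eV.
Need n² > 10.1/0.3761 = 26.85, i.e. n > 5.182.
The smallest integer satisfying this is n = 6.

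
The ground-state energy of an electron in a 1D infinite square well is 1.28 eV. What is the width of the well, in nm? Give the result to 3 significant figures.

From E_n = n²h²/(8m_eL²), L = n·h/√(8m_eE_n).
E_1 = 1.28 eV = 2.051×10^-19 J, so L = 1·6.626×10^-34/√(8·9.109×10^-31·2.051×10^-19) = 5.42×10^-10 m = 0.542 nm.

L = 0.542 nm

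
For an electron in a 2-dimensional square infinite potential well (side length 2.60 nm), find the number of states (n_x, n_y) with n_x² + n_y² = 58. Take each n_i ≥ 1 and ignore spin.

The level has n_x² + n_y² = 58. The ordered positive-integer solutions are (3, 7), (7, 3).
That gives 2 states.

degeneracy = 2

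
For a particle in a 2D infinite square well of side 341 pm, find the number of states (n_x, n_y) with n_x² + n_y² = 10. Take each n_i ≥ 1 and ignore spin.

degeneracy = 2

The level has n_x² + n_y² = 10. The ordered positive-integer solutions are (1, 3), (3, 1).
That gives 2 states.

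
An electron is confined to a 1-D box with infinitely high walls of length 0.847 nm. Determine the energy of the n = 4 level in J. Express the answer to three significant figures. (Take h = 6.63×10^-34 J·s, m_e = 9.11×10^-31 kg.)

For an infinite well E_n = n²h²/(8m_eL²), so E_1 = h²/(8m_eL²) = (6.63×10^-34)²/(8·9.11×10^-31·(8.47×10^-10 m)²) = 8.407×10^-20 J.
Then E_4 = 4²·E_1 = 16·8.407×10^-20 J = 1.35×10^-18 J.

E_4 = 1.35×10^-18 J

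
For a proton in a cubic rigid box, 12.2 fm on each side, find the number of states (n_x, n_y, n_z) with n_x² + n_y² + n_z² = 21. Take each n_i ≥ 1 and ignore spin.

The level has n_x² + n_y² + n_z² = 21. The ordered positive-integer solutions are (1, 2, 4), (1, 4, 2), (2, 1, 4), (2, 4, 1), (4, 1, 2), (4, 2, 1).
That gives 6 states.

degeneracy = 6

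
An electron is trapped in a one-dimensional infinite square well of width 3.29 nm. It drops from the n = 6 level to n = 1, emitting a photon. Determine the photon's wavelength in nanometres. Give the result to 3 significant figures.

E_1 = h²/(8m_eL²) = 5.566×10^-21 J, so ΔE = (6² − 1²)E_1 = 1.948×10^-19 J.
λ = hc/ΔE = (6.626×10^-34·2.998×10^8)/1.948×10^-19 = 1.02×10^-6 m = 1.02×10^3 nm.

λ = 1.02×10^3 nm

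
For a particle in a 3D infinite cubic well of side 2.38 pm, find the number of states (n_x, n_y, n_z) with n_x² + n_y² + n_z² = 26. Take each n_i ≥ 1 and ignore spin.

The level has n_x² + n_y² + n_z² = 26. The ordered positive-integer solutions are (1, 3, 4), (1, 4, 3), (3, 1, 4), (3, 4, 1), (4, 1, 3), (4, 3, 1).
That gives 6 states.

degeneracy = 6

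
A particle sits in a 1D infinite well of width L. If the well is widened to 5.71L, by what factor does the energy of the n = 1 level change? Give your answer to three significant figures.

E_n ∝ 1/L², so the energy scales by 1/5.71² = 0.0307.

0.0307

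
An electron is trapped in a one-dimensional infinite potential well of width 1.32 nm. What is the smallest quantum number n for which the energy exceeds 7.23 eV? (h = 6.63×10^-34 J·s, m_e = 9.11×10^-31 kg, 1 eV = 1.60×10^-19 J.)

n = 6

E_1 = h²/(8m_eL²) = 3.462×10^-20 J = 0.2164 eV.
Need n² > 7.23/0.2164 = 33.41, i.e. n > 5.780.
The smallest integer satisfying this is n = 6.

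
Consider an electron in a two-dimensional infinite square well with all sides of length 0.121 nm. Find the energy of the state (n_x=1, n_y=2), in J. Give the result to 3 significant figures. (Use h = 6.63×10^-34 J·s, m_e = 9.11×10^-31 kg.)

For a 2D rectangular well E = (h²/8m_e)·Σ n_i²/L_i² = (6.63×10^-34)²/(8·9.11×10^-31) · [1²/(0.121 nm)² + 2²/(0.121 nm)²].
Evaluating gives E = 2.06×10^-17 J.

E = 2.06×10^-17 J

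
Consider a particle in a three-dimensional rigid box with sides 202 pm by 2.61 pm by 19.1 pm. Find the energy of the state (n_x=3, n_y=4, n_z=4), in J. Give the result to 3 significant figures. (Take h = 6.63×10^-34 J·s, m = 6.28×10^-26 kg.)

E = 2.09×10^-18 J

For a 3D rectangular well E = (h²/8m)·Σ n_i²/L_i² = (6.63×10^-34)²/(8·6.28×10^-26) · [3²/(202 pm)² + 4²/(2.61 pm)² + 4²/(19.1 pm)²].
Evaluating gives E = 2.09×10^-18 J.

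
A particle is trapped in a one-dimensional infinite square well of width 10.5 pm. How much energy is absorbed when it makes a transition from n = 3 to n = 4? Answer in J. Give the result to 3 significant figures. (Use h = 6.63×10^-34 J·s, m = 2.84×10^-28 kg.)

E_1 = h²/(8mL²) = 1.755×10^-18 J.
|ΔE| = |3² − 4²|·E_1 = 7·1.755×10^-18 J = 1.23×10^-17 J.

|ΔE| = 1.23×10^-17 J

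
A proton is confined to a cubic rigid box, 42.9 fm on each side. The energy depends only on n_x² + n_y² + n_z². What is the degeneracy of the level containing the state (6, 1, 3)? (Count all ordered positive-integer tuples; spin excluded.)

The level has n_x² + n_y² + n_z² = 46. The ordered positive-integer solutions are (1, 3, 6), (1, 6, 3), (3, 1, 6), (3, 6, 1), (6, 1, 3), (6, 3, 1).
That gives 6 states.

degeneracy = 6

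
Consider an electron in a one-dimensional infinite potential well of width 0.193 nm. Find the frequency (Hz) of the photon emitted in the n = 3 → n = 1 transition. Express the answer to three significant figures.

E_1 = h²/(8m_eL²) = 1.617×10^-18 J and ΔE = (3² − 1²)E_1 = 1.294×10^-17 J.
f = ΔE/h = 1.294×10^-17/6.626×10^-34 = 1.95×10^16 Hz.

f = 1.95×10^16 Hz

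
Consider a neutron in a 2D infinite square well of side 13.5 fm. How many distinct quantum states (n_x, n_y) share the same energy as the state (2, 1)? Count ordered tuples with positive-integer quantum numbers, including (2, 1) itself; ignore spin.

The level has n_x² + n_y² = 5. The ordered positive-integer solutions are (1, 2), (2, 1).
That gives 2 states.

degeneracy = 2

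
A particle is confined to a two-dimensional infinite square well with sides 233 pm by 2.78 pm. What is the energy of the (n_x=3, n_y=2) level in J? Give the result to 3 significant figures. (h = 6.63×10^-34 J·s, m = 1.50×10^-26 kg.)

For a 2D rectangular well E = (h²/8m)·Σ n_i²/L_i² = (6.63×10^-34)²/(8·1.50×10^-26) · [3²/(233 pm)² + 2²/(2.78 pm)²].
Evaluating gives E = 1.90×10^-18 J.

E = 1.90×10^-18 J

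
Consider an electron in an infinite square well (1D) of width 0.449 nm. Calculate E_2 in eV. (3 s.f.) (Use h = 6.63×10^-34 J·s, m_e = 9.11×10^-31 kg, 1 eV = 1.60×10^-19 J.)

E_2 = 7.48 eV

For an infinite well E_n = n²h²/(8m_eL²), so E_1 = h²/(8m_eL²) = (6.63×10^-34)²/(8·9.11×10^-31·(4.49×10^-10 m)²) = 2.992×10^-19 J.
Then E_2 = 2²·E_1 = 4·2.992×10^-19 J = 1.197×10^-18 J.
Converting, E_2 = 1.197×10^-18 J / (1.60×10^-19 J/eV) = 7.48 eV.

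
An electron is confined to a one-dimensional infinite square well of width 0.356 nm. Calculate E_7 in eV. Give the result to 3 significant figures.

E_7 = 145 eV

For an infinite well E_n = n²h²/(8m_eL²), so E_1 = h²/(8m_eL²) = (6.626×10^-34)²/(8·9.109×10^-31·(3.56×10^-10 m)²) = 4.754×10^-19 J.
Then E_7 = 7²·E_1 = 49·4.754×10^-19 J = 2.329×10^-17 J.
Converting, E_7 = 2.329×10^-17 J / (1.602×10^-19 J/eV) = 145 eV.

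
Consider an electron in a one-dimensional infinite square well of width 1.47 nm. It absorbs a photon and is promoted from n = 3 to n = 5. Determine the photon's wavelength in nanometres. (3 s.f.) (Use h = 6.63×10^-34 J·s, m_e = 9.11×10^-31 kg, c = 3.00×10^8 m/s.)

E_1 = h²/(8m_eL²) = 2.791×10^-20 J, so ΔE = (5² − 3²)E_1 = 4.466×10^-19 J.
λ = hc/ΔE = (6.63×10^-34·3.00×10^8)/4.466×10^-19 = 4.45×10^-7 m = 445 nm.

λ = 445 nm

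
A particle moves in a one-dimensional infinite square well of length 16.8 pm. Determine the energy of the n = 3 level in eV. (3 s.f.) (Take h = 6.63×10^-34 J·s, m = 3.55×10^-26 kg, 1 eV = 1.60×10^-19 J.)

E_3 = 0.308 eV

For an infinite well E_n = n²h²/(8mL²), so E_1 = h²/(8mL²) = (6.63×10^-34)²/(8·3.55×10^-26·(1.68×10^-11 m)²) = 5.484×10^-21 J.
Then E_3 = 3²·E_1 = 9·5.484×10^-21 J = 4.936×10^-20 J.
Converting, E_3 = 4.936×10^-20 J / (1.60×10^-19 J/eV) = 0.308 eV.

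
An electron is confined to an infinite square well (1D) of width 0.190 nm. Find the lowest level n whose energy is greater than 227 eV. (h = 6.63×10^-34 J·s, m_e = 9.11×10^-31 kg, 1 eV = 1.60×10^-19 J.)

n = 5

E_1 = h²/(8m_eL²) = 1.671×10^-18 J = 10.44 eV.
Need n² > 227/10.44 = 21.74, i.e. n > 4.663.
The smallest integer satisfying this is n = 5.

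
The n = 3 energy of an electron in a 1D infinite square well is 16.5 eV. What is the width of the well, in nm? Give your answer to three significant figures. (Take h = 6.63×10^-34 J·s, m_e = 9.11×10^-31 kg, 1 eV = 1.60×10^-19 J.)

From E_n = n²h²/(8m_eL²), L = n·h/√(8m_eE_n).
E_3 = 16.5 eV = 2.640×10^-18 J, so L = 3·6.63×10^-34/√(8·9.11×10^-31·2.640×10^-18) = 4.53×10^-10 m = 0.453 nm.

L = 0.453 nm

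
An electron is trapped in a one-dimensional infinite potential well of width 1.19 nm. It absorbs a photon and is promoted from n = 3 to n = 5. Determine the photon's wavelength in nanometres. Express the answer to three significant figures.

E_1 = h²/(8m_eL²) = 4.254×10^-20 J, so ΔE = (5² − 3²)E_1 = 6.806×10^-19 J.
λ = hc/ΔE = (6.626×10^-34·2.998×10^8)/6.806×10^-19 = 2.92×10^-7 m = 292 nm.

λ = 292 nm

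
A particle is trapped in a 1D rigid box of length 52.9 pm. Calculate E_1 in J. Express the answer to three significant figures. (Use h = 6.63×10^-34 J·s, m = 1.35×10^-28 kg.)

For an infinite well E_n = n²h²/(8mL²), so E_1 = h²/(8mL²) = (6.63×10^-34)²/(8·1.35×10^-28·(5.29×10^-11 m)²) = 1.454×10^-19 J.

E_1 = 1.45×10^-19 J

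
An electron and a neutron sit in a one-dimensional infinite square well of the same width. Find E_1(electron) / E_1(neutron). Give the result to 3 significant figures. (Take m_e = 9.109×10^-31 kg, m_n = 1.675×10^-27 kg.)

E_n ∝ 1/m at fixed n and L, so the ratio is m_n/m_e = 1.675×10^-27/9.109×10^-31 = 1.84×10^3.

1.84×10^3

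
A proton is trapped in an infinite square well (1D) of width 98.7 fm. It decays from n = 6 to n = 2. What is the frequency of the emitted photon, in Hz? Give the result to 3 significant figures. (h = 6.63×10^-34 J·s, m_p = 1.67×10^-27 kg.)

E_1 = h²/(8m_pL²) = 3.377×10^-15 J and ΔE = (6² − 2²)E_1 = 1.081×10^-13 J.
f = ΔE/h = 1.081×10^-13/6.63×10^-34 = 1.63×10^20 Hz.

f = 1.63×10^20 Hz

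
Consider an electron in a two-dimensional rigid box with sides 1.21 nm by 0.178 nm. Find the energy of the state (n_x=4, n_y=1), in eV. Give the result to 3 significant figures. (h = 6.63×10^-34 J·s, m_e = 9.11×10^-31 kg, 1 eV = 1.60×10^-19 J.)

For a 2D rectangular well E = (h²/8m_e)·Σ n_i²/L_i² = (6.63×10^-34)²/(8·9.11×10^-31) · [4²/(1.21 nm)² + 1²/(0.178 nm)²].
Evaluating gives E = 2.563×10^-18 J = 16.0 eV.

E = 16.0 eV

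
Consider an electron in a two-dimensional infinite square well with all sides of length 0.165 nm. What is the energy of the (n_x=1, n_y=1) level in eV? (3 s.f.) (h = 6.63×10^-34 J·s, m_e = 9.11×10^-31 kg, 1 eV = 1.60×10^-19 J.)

For a 2D rectangular well E = (h²/8m_e)·Σ n_i²/L_i² = (6.63×10^-34)²/(8·9.11×10^-31) · [1²/(0.165 nm)² + 1²/(0.165 nm)²].
Evaluating gives E = 4.431×10^-18 J = 27.7 eV.

E = 27.7 eV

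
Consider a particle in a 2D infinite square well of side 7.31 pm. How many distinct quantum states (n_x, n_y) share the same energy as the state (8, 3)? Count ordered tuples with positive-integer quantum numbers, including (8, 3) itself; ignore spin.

The level has n_x² + n_y² = 73. The ordered positive-integer solutions are (3, 8), (8, 3).
That gives 2 states.

degeneracy = 2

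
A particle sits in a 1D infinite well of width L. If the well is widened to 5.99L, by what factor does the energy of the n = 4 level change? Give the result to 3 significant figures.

0.0279

E_n ∝ 1/L², so the energy scales by 1/5.99² = 0.0279.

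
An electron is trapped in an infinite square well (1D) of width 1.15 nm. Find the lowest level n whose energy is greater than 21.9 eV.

E_1 = h²/(8m_eL²) = 4.556×10^-20 J = 0.2844 eV.
Need n² > 21.9/0.2844 = 77.00, i.e. n > 8.775.
The smallest integer satisfying this is n = 9.

n = 9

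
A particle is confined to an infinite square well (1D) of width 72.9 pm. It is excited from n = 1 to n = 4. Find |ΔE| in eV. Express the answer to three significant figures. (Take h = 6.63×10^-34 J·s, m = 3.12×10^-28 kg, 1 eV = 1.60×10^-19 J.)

E_1 = h²/(8mL²) = 3.314×10^-20 J.
|ΔE| = |1² − 4²|·E_1 = 15·3.314×10^-20 J = 4.971×10^-19 J = 3.11 eV.

|ΔE| = 3.11 eV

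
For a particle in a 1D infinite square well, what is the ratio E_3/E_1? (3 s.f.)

E_n ∝ n², so E_3/E_1 = 3²/1² = 9/1 = 9.00.

9.00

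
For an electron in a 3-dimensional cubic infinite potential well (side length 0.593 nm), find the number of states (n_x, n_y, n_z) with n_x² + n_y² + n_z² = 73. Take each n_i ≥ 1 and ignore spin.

The level has n_x² + n_y² + n_z² = 73. The ordered positive-integer solutions are (1, 6, 6), (6, 1, 6), (6, 6, 1).
That gives 3 states.

degeneracy = 3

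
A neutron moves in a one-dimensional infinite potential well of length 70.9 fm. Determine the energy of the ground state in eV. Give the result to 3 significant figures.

For an infinite well E_n = n²h²/(8m_nL²), so E_1 = h²/(8m_nL²) = (6.626×10^-34)²/(8·1.675×10^-27·(7.09×10^-14 m)²) = 6.518×10^-15 J.
Converting, E_1 = 6.518×10^-15 J / (1.602×10^-19 J/eV) = 4.07×10^4 eV.

E_1 = 4.07×10^4 eV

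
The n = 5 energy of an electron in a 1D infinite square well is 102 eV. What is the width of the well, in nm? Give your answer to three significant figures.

From E_n = n²h²/(8m_eL²), L = n·h/√(8m_eE_n).
E_5 = 102 eV = 1.634×10^-17 J, so L = 5·6.626×10^-34/√(8·9.109×10^-31·1.634×10^-17) = 3.04×10^-10 m = 0.304 nm.

L = 0.304 nm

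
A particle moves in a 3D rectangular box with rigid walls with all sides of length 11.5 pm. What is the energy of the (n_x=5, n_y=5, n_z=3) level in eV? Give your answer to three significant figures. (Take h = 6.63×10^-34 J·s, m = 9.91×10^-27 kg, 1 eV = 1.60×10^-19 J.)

E = 15.5 eV

For a 3D rectangular well E = (h²/8m)·Σ n_i²/L_i² = (6.63×10^-34)²/(8·9.91×10^-27) · [5²/(11.5 pm)² + 5²/(11.5 pm)² + 3²/(11.5 pm)²].
Evaluating gives E = 2.474×10^-18 J = 15.5 eV.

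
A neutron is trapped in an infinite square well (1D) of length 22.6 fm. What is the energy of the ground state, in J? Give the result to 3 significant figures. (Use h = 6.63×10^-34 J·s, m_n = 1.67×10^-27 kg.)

For an infinite well E_n = n²h²/(8m_nL²), so E_1 = h²/(8m_nL²) = (6.63×10^-34)²/(8·1.67×10^-27·(2.26×10^-14 m)²) = 6.442×10^-14 J.

E_1 = 6.44×10^-14 J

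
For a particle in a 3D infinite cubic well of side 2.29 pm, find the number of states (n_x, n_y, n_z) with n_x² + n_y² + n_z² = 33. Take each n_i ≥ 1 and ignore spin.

The level has n_x² + n_y² + n_z² = 33. The ordered positive-integer solutions are (1, 4, 4), (2, 2, 5), (2, 5, 2), (4, 1, 4), (4, 4, 1), (5, 2, 2).
That gives 6 states.

degeneracy = 6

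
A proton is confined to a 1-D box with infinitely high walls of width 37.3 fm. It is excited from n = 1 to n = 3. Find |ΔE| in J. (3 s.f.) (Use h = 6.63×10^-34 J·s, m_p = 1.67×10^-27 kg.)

E_1 = h²/(8m_pL²) = 2.365×10^-14 J.
|ΔE| = |1² − 3²|·E_1 = 8·2.365×10^-14 J = 1.89×10^-13 J.

|ΔE| = 1.89×10^-13 J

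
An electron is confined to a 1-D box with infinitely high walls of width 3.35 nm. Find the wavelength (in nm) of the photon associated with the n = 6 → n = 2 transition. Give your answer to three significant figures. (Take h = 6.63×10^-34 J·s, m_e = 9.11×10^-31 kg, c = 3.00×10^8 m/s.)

λ = 1.16×10^3 nm

E_1 = h²/(8m_eL²) = 5.374×10^-21 J, so ΔE = (6² − 2²)E_1 = 1.720×10^-19 J.
λ = hc/ΔE = (6.63×10^-34·3.00×10^8)/1.720×10^-19 = 1.16×10^-6 m = 1.16×10^3 nm.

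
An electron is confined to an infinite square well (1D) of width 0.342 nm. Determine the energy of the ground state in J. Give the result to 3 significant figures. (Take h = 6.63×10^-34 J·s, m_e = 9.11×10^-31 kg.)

For an infinite well E_n = n²h²/(8m_eL²), so E_1 = h²/(8m_eL²) = (6.63×10^-34)²/(8·9.11×10^-31·(3.42×10^-10 m)²) = 5.157×10^-19 J.

E_1 = 5.16×10^-19 J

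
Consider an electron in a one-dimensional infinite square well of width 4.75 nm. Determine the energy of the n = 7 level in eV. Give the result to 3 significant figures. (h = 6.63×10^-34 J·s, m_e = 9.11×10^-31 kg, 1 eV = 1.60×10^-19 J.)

For an infinite well E_n = n²h²/(8m_eL²), so E_1 = h²/(8m_eL²) = (6.63×10^-34)²/(8·9.11×10^-31·(4.75×10^-9 m)²) = 2.673×10^-21 J.
Then E_7 = 7²·E_1 = 49·2.673×10^-21 J = 1.310×10^-19 J.
Converting, E_7 = 1.310×10^-19 J / (1.60×10^-19 J/eV) = 0.819 eV.

E_7 = 0.819 eV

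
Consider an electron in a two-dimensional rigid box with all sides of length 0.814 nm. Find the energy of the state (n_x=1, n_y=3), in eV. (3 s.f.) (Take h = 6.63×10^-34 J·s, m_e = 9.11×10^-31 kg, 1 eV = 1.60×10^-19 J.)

For a 2D rectangular well E = (h²/8m_e)·Σ n_i²/L_i² = (6.63×10^-34)²/(8·9.11×10^-31) · [1²/(0.814 nm)² + 3²/(0.814 nm)²].
Evaluating gives E = 9.103×10^-19 J = 5.69 eV.

E = 5.69 eV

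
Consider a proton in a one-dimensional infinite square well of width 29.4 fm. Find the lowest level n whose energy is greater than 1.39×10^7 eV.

n = 8

E_1 = h²/(8m_pL²) = 3.795×10^-14 J = 2.369×10^5 eV.
Need n² > 1.39×10^7/2.369×10^5 = 58.67, i.e. n > 7.660.
The smallest integer satisfying this is n = 8.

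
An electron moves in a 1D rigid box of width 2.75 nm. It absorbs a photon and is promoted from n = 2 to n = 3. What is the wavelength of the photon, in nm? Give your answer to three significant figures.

λ = 4.99×10^3 nm

E_1 = h²/(8m_eL²) = 7.967×10^-21 J, so ΔE = (3² − 2²)E_1 = 3.983×10^-20 J.
λ = hc/ΔE = (6.626×10^-34·2.998×10^8)/3.983×10^-20 = 4.99×10^-6 m = 4.99×10^3 nm.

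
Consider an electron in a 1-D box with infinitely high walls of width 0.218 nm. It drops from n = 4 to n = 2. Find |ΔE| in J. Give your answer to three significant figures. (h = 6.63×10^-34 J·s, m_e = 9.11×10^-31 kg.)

|ΔE| = 1.52×10^-17 J

E_1 = h²/(8m_eL²) = 1.269×10^-18 J.
|ΔE| = |4² − 2²|·E_1 = 12·1.269×10^-18 J = 1.52×10^-17 J.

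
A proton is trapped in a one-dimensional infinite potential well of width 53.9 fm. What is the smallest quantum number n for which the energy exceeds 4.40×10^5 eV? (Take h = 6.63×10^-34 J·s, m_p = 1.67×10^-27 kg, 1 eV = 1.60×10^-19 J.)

n = 3

E_1 = h²/(8m_pL²) = 1.133×10^-14 J = 7.081×10^4 eV.
Need n² > 4.40×10^5/7.081×10^4 = 6.214, i.e. n > 2.493.
The smallest integer satisfying this is n = 3.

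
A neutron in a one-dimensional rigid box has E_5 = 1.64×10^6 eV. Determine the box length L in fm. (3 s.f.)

L = 55.8 fm

From E_n = n²h²/(8m_nL²), L = n·h/√(8m_nE_n).
E_5 = 1.64×10^6 eV = 2.627×10^-13 J, so L = 5·6.626×10^-34/√(8·1.675×10^-27·2.627×10^-13) = 5.58×10^-14 m = 55.8 fm.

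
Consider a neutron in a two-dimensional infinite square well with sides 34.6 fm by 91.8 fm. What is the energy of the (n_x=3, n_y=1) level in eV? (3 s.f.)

For a 2D rectangular well E = (h²/8m_n)·Σ n_i²/L_i² = (6.626×10^-34)²/(8·1.675×10^-27) · [3²/(34.6 fm)² + 1²/(91.8 fm)²].
Evaluating gives E = 2.502×10^-13 J = 1.56×10^6 eV.

E = 1.56×10^6 eV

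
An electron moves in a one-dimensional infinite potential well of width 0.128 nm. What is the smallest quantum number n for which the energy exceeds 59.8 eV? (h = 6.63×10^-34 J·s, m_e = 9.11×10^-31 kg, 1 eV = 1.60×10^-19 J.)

E_1 = h²/(8m_eL²) = 3.681×10^-18 J = 23.01 eV.
Need n² > 59.8/23.01 = 2.599, i.e. n > 1.612.
The smallest integer satisfying this is n = 2.

n = 2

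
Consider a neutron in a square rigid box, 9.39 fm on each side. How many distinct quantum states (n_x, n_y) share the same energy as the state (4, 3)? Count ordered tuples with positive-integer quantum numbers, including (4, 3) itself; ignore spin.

The level has n_x² + n_y² = 25. The ordered positive-integer solutions are (3, 4), (4, 3).
That gives 2 states.

degeneracy = 2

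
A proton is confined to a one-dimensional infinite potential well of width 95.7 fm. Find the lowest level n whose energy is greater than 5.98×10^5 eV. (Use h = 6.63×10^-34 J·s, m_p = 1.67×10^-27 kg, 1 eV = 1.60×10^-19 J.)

E_1 = h²/(8m_pL²) = 3.592×10^-15 J = 2.245×10^4 eV.
Need n² > 5.98×10^5/2.245×10^4 = 26.64, i.e. n > 5.161.
The smallest integer satisfying this is n = 6.

n = 6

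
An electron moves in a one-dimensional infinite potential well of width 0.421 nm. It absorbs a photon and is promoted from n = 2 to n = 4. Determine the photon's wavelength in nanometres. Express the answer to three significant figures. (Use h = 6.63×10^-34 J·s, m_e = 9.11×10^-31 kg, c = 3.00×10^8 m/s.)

λ = 48.7 nm

E_1 = h²/(8m_eL²) = 3.403×10^-19 J, so ΔE = (4² − 2²)E_1 = 4.084×10^-18 J.
λ = hc/ΔE = (6.63×10^-34·3.00×10^8)/4.084×10^-18 = 4.87×10^-8 m = 48.7 nm.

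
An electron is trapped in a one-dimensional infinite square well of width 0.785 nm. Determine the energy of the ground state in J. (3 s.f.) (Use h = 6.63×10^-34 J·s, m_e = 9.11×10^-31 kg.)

E_1 = 9.79×10^-20 J

For an infinite well E_n = n²h²/(8m_eL²), so E_1 = h²/(8m_eL²) = (6.63×10^-34)²/(8·9.11×10^-31·(7.85×10^-10 m)²) = 9.788×10^-20 J.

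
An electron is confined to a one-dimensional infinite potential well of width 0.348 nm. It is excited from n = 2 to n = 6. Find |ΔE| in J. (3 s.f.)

E_1 = h²/(8m_eL²) = 4.975×10^-19 J.
|ΔE| = |2² − 6²|·E_1 = 32·4.975×10^-19 J = 1.59×10^-17 J.

|ΔE| = 1.59×10^-17 J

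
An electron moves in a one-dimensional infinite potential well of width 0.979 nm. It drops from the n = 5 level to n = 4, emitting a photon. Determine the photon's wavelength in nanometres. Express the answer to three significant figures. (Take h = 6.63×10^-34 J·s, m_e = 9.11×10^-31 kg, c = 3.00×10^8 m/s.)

λ = 351 nm

E_1 = h²/(8m_eL²) = 6.293×10^-20 J, so ΔE = (5² − 4²)E_1 = 5.664×10^-19 J.
λ = hc/ΔE = (6.63×10^-34·3.00×10^8)/5.664×10^-19 = 3.51×10^-7 m = 351 nm.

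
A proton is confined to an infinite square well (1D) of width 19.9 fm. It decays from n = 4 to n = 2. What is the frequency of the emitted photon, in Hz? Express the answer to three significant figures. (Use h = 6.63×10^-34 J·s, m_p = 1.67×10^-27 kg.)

f = 1.50×10^21 Hz

E_1 = h²/(8m_pL²) = 8.308×10^-14 J and ΔE = (4² − 2²)E_1 = 9.970×10^-13 J.
f = ΔE/h = 9.970×10^-13/6.63×10^-34 = 1.50×10^21 Hz.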